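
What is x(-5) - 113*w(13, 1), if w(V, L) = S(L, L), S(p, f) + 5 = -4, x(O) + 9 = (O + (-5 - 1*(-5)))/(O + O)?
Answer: 2017/2 ≈ 1008.5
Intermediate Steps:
x(O) = -17/2 (x(O) = -9 + (O + (-5 - 1*(-5)))/(O + O) = -9 + (O + (-5 + 5))/((2*O)) = -9 + (O + 0)*(1/(2*O)) = -9 + O*(1/(2*O)) = -9 + ½ = -17/2)
S(p, f) = -9 (S(p, f) = -5 - 4 = -9)
w(V, L) = -9
x(-5) - 113*w(13, 1) = -17/2 - 113*(-9) = -17/2 + 1017 = 2017/2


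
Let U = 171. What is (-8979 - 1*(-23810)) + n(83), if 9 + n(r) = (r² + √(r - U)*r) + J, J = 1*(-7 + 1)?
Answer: 21705 + 166*I*√22 ≈ 21705.0 + 778.61*I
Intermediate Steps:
J = -6 (J = 1*(-6) = -6)
n(r) = -15 + r² + r*√(-171 + r) (n(r) = -9 + ((r² + √(r - 1*171)*r) - 6) = -9 + ((r² + √(r - 171)*r) - 6) = -9 + ((r² + √(-171 + r)*r) - 6) = -9 + ((r² + r*√(-171 + r)) - 6) = -9 + (-6 + r² + r*√(-171 + r)) = -15 + r² + r*√(-171 + r))
(-8979 - 1*(-23810)) + n(83) = (-8979 - 1*(-23810)) + (-15 + 83² + 83*√(-171 + 83)) = (-8979 + 23810) + (-15 + 6889 + 83*√(-88)) = 14831 + (-15 + 6889 + 83*(2*I*√22)) = 14831 + (-15 + 6889 + 166*I*√22) = 14831 + (6874 + 166*I*√22) = 21705 + 166*I*√22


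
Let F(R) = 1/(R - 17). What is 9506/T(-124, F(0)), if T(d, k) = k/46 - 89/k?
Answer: 7433692/1183165 ≈ 6.2829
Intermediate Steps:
F(R) = 1/(-17 + R)
T(d, k) = -89/k + k/46 (T(d, k) = k*(1/46) - 89/k = k/46 - 89/k = -89/k + k/46)
9506/T(-124, F(0)) = 9506/(-89/(1/(-17 + 0)) + 1/(46*(-17 + 0))) = 9506/(-89/(1/(-17)) + (1/46)/(-17)) = 9506/(-89/(-1/17) + (1/46)*(-1/17)) = 9506/(-89*(-17) - 1/782) = 9506/(1513 - 1/782) = 9506/(1183165/782) = 9506*(782/1183165) = 7433692/1183165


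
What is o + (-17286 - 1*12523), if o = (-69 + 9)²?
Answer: -26209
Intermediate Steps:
o = 3600 (o = (-60)² = 3600)
o + (-17286 - 1*12523) = 3600 + (-17286 - 1*12523) = 3600 + (-17286 - 12523) = 3600 - 29809 = -26209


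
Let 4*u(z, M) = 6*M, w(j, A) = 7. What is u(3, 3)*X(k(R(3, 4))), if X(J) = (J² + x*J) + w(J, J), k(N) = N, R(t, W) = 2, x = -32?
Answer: -477/2 ≈ -238.50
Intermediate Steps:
u(z, M) = 3*M/2 (u(z, M) = (6*M)/4 = 3*M/2)
X(J) = 7 + J² - 32*J (X(J) = (J² - 32*J) + 7 = 7 + J² - 32*J)
u(3, 3)*X(k(R(3, 4))) = ((3/2)*3)*(7 + 2² - 32*2) = 9*(7 + 4 - 64)/2 = (9/2)*(-53) = -477/2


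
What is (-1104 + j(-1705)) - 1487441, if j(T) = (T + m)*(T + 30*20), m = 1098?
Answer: -817810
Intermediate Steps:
j(T) = (600 + T)*(1098 + T) (j(T) = (T + 1098)*(T + 30*20) = (1098 + T)*(T + 600) = (1098 + T)*(600 + T) = (600 + T)*(1098 + T))
(-1104 + j(-1705)) - 1487441 = (-1104 + (658800 + (-1705)² + 1698*(-1705))) - 1487441 = (-1104 + (658800 + 2907025 - 2895090)) - 1487441 = (-1104 + 670735) - 1487441 = 669631 - 1487441 = -817810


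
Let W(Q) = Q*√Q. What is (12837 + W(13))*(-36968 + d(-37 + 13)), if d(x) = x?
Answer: -474866304 - 480896*√13 ≈ -4.7660e+8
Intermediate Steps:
W(Q) = Q^(3/2)
(12837 + W(13))*(-36968 + d(-37 + 13)) = (12837 + 13^(3/2))*(-36968 + (-37 + 13)) = (12837 + 13*√13)*(-36968 - 24) = (12837 + 13*√13)*(-36992) = -474866304 - 480896*√13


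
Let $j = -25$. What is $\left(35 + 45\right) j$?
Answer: $-2000$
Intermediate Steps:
$\left(35 + 45\right) j = \left(35 + 45\right) \left(-25\right) = 80 \left(-25\right) = -2000$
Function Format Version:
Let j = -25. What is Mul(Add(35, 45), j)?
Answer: -2000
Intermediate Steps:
Mul(Add(35, 45), j) = Mul(Add(35, 45), -25) = Mul(80, -25) = -2000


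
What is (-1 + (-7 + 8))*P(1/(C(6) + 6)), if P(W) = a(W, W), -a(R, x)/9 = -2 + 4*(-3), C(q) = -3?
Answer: 0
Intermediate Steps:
a(R, x) = 126 (a(R, x) = -9*(-2 + 4*(-3)) = -9*(-2 - 12) = -9*(-14) = 126)
P(W) = 126
(-1 + (-7 + 8))*P(1/(C(6) + 6)) = (-1 + (-7 + 8))*126 = (-1 + 1)*126 = 0*126 = 0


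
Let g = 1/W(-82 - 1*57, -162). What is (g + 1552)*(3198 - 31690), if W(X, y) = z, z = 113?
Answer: -4996841484/113 ≈ -4.4220e+7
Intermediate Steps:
W(X, y) = 113
g = 1/113 ≈ 0.0088496
(g + 1552)*(3198 - 31690) = (1/113 + 1552)*(3198 - 31690) = (175377/113)*(-28492) = -4996841484/113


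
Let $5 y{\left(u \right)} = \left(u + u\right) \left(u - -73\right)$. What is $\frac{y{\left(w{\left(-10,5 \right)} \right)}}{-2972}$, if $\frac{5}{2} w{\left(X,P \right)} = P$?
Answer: $- \frac{15}{743} \approx -0.020188$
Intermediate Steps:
$w{\left(X,P \right)} = \frac{2 P}{5}$
$y{\left(u \right)} = \frac{2 u \left(73 + u\right)}{5}$ ($y{\left(u \right)} = \frac{\left(u + u\right) \left(u - -73\right)}{5} = \frac{2 u \left(u + 73\right)}{5} = \frac{2 u \left(73 + u\right)}{5}$)
$\frac{y{\left(w{\left(-10,5 \right)} \right)}}{-2972} = \frac{\frac{2}{5} \cdot \frac{2}{5} \cdot 5 \left(73 + \frac{2}{5} \cdot 5\right)}{-2972} = \frac{2}{5} \cdot 2 \left(73 + 2\right) \left(- \frac{1}{2972}\right) = \frac{2}{5} \cdot 2 \cdot 75 \left(- \frac{1}{2972}\right) = 60 \left(- \frac{1}{2972}\right) = - \frac{15}{743}$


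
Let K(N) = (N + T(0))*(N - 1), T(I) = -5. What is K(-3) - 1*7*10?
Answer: -38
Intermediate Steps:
K(N) = (-1 + N)*(-5 + N) (K(N) = (N - 5)*(N - 1) = (-5 + N)*(-1 + N) = (-1 + N)*(-5 + N))
K(-3) - 1*7*10 = (5 + (-3)**2 - 6*(-3)) - 1*7*10 = (5 + 9 + 18) - 7*10 = 32 - 70 = -38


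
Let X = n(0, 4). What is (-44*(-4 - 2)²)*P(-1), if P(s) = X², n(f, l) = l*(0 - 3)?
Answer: -228096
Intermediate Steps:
n(f, l) = -3*l (n(f, l) = l*(-3) = -3*l)
X = -12 (X = -3*4 = -12)
P(s) = 144 (P(s) = (-12)² = 144)
(-44*(-4 - 2)²)*P(-1) = -44*(-4 - 2)²*144 = -44*(-6)²*144 = -44*36*144 = -1584*144 = -228096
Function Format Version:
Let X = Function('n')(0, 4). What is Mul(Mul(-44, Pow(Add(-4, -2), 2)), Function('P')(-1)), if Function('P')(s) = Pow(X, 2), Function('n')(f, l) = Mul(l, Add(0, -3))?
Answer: -228096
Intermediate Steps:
Function('n')(f, l) = Mul(-3, l) (Function('n')(f, l) = Mul(l, -3) = Mul(-3, l))
X = -12 (X = Mul(-3, 4) = -12)
Function('P')(s) = 144 (Function('P')(s) = Pow(-12, 2) = 144)
Mul(Mul(-44, Pow(Add(-4, -2), 2)), Function('P')(-1)) = Mul(Mul(-44, Pow(Add(-4, -2), 2)), 144) = Mul(Mul(-44, Pow(-6, 2)), 144) = Mul(Mul(-44, 36), 144) = Mul(-1584, 144) = -228096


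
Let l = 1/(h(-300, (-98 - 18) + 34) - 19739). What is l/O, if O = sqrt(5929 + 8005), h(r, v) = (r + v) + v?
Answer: -sqrt(13934)/281508602 ≈ -4.1932e-7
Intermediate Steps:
h(r, v) = r + 2*v
l = -1/20203 (l = 1/((-300 + 2*((-98 - 18) + 34)) - 19739) = 1/((-300 + 2*(-116 + 34)) - 19739) = 1/((-300 + 2*(-82)) - 19739) = 1/((-300 - 164) - 19739) = 1/(-464 - 19739) = 1/(-20203) = -1/20203 ≈ -4.9498e-5)
O = sqrt(13934) ≈ 118.04
l/O = -sqrt(13934)/13934/20203 = -sqrt(13934)/281508602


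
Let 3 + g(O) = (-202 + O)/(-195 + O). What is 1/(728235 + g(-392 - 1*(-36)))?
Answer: 551/401256390 ≈ 1.3732e-6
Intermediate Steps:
g(O) = -3 + (-202 + O)/(-195 + O)
1/(728235 + g(-392 - 1*(-36))) = 1/(728235 + (383 - 2*(-392 - 1*(-36)))/(-195 + (-392 - 1*(-36)))) = 1/(728235 + (383 - 2*(-392 + 36))/(-195 + (-392 + 36))) = 1/(728235 + (383 - 2*(-356))/(-195 - 356)) = 1/(728235 + (383 + 712)/(-551)) = 1/(728235 - 1/551*1095) = 1/(728235 - 1095/551) = 1/(401256390/551) = 551/401256390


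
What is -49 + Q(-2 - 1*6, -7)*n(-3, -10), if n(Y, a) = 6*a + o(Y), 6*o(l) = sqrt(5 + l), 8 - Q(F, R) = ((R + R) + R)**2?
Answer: 25931 - 433*sqrt(2)/6 ≈ 25829.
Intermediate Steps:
Q(F, R) = 8 - 9*R**2 (Q(F, R) = 8 - ((R + R) + R)**2 = 8 - (2*R + R)**2 = 8 - (3*R)**2 = 8 - 9*R**2)
o(l) = sqrt(5 + l)/6
n(Y, a) = 6*a + sqrt(5 + Y)/6
-49 + Q(-2 - 1*6, -7)*n(-3, -10) = -49 + (8 - 9*(-7)**2)*(6*(-10) + sqrt(5 - 3)/6) = -49 + (8 - 9*49)*(-60 + sqrt(2)/6) = -49 + (8 - 441)*(-60 + sqrt(2)/6) = -49 - 433*(-60 + sqrt(2)/6) = -49 + (25980 - 433*sqrt(2)/6) = 25931 - 433*sqrt(2)/6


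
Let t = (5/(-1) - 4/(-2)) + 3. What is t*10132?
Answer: 0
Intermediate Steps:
t = 0 (t = (5*(-1) - 4*(-½)) + 3 = (-5 + 2) + 3 = -3 + 3 = 0)
t*10132 = 0*10132 = 0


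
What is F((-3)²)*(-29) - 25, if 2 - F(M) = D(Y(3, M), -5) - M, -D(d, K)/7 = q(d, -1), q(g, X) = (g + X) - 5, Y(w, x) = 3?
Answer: 265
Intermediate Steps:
q(g, X) = -5 + X + g (q(g, X) = (X + g) - 5 = -5 + X + g)
D(d, K) = 42 - 7*d (D(d, K) = -7*(-5 - 1 + d) = -7*(-6 + d) = 42 - 7*d)
F(M) = -19 + M (F(M) = 2 - ((42 - 7*3) - M) = 2 - ((42 - 21) - M) = 2 - (21 - M) = 2 + (-21 + M) = -19 + M)
F((-3)²)*(-29) - 25 = (-19 + (-3)²)*(-29) - 25 = (-19 + 9)*(-29) - 25 = -10*(-29) - 25 = 290 - 25 = 265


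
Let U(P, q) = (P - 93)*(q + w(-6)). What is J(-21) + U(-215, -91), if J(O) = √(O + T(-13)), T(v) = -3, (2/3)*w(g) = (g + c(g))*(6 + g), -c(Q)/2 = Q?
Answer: 28028 + 2*I*√6 ≈ 28028.0 + 4.899*I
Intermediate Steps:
c(Q) = -2*Q
w(g) = -3*g*(6 + g)/2 (w(g) = 3*((g - 2*g)*(6 + g))/2 = 3*((-g)*(6 + g))/2 = 3*(-g*(6 + g))/2 = -3*g*(6 + g)/2)
J(O) = √(-3 + O) (J(O) = √(O - 3) = √(-3 + O))
U(P, q) = q*(-93 + P) (U(P, q) = (P - 93)*(q + (3/2)*(-6)*(-6 - 1*(-6))) = (-93 + P)*(q + (3/2)*(-6)*(-6 + 6)) = (-93 + P)*(q + (3/2)*(-6)*0) = (-93 + P)*(q + 0) = (-93 + P)*q = q*(-93 + P))
J(-21) + U(-215, -91) = √(-3 - 21) - 91*(-93 - 215) = √(-24) - 91*(-308) = 2*I*√6 + 28028 = 28028 + 2*I*√6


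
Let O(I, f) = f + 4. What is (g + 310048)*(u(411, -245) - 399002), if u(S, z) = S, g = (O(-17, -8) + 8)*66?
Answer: -123687570392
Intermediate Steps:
O(I, f) = 4 + f
g = 264 (g = ((4 - 8) + 8)*66 = (-4 + 8)*66 = 4*66 = 264)
(g + 310048)*(u(411, -245) - 399002) = (264 + 310048)*(411 - 399002) = 310312*(-398591) = -123687570392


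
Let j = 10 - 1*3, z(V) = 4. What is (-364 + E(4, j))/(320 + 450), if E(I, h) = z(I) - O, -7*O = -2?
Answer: -1261/2695 ≈ -0.46790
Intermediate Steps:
O = 2/7 (O = -⅐*(-2) = 2/7 ≈ 0.28571)
j = 7 (j = 10 - 3 = 7)
E(I, h) = 26/7 (E(I, h) = 4 - 1*2/7 = 4 - 2/7 = 26/7)
(-364 + E(4, j))/(320 + 450) = (-364 + 26/7)/(320 + 450) = -2522/7/770 = -2522/7*1/770 = -1261/2695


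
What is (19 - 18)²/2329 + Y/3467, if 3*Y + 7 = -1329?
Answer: -3101143/24223929 ≈ -0.12802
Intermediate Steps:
Y = -1336/3 (Y = -7/3 + (⅓)*(-1329) = -7/3 - 443 = -1336/3 ≈ -445.33)
(19 - 18)²/2329 + Y/3467 = (19 - 18)²/2329 - 1336/3/3467 = 1²*(1/2329) - 1336/3*1/3467 = 1*(1/2329) - 1336/10401 = 1/2329 - 1336/10401 = -3101143/24223929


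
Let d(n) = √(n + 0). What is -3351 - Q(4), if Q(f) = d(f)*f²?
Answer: -3383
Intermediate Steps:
d(n) = √n
Q(f) = f^(5/2) (Q(f) = √f*f² = f^(5/2))
-3351 - Q(4) = -3351 - 4^(5/2) = -3351 - 1*32 = -3351 - 32 = -3383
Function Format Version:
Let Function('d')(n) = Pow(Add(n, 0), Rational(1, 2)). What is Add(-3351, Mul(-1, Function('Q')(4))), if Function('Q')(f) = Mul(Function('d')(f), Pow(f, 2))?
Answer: -3383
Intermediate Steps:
Function('d')(n) = Pow(n, Rational(1, 2))
Function('Q')(f) = Pow(f, Rational(5, 2)) (Function('Q')(f) = Mul(Pow(f, Rational(1, 2)), Pow(f, 2)) = Pow(f, Rational(5, 2)))
Add(-3351, Mul(-1, Function('Q')(4))) = Add(-3351, Mul(-1, Pow(4, Rational(5, 2)))) = Add(-3351, Mul(-1, 32)) = Add(-3351, -32) = -3383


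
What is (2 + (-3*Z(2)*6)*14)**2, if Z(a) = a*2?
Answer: 1012036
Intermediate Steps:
Z(a) = 2*a
(2 + (-3*Z(2)*6)*14)**2 = (2 + (-6*2*6)*14)**2 = (2 + (-3*4*6)*14)**2 = (2 - 12*6*14)**2 = (2 - 72*14)**2 = (2 - 1008)**2 = (-1006)**2 = 1012036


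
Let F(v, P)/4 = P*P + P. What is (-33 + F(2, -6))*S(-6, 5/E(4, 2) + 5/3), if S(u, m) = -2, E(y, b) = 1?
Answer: -174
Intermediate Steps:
F(v, P) = 4*P + 4*P**2 (F(v, P) = 4*(P*P + P) = 4*(P**2 + P) = 4*(P + P**2) = 4*P + 4*P**2)
(-33 + F(2, -6))*S(-6, 5/E(4, 2) + 5/3) = (-33 + 4*(-6)*(1 - 6))*(-2) = (-33 + 4*(-6)*(-5))*(-2) = (-33 + 120)*(-2) = 87*(-2) = -174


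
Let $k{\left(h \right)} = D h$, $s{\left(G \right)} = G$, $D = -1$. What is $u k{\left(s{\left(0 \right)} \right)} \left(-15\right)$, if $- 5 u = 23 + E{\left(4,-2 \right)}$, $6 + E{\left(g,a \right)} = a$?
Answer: $0$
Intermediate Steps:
$E{\left(g,a \right)} = -6 + a$
$k{\left(h \right)} = - h$
$u = -3$ ($u = - \frac{23 - 8}{5} = \left(- \frac{1}{5}\right) 15 = -3$)
$u k{\left(s{\left(0 \right)} \right)} \left(-15\right) = - 3 \left(\left(-1\right) 0\right) \left(-15\right) = \left(-3\right) 0 \left(-15\right) = 0 \left(-15\right) = 0$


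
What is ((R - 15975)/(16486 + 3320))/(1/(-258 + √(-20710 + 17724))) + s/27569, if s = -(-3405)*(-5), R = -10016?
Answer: 30755273272/91005269 - 25991*I*√2986/19806 ≈ 337.95 - 71.709*I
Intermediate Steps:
s = -17025 (s = -1135*15 = -17025)
((R - 15975)/(16486 + 3320))/(1/(-258 + √(-20710 + 17724))) + s/27569 = ((-10016 - 15975)/(16486 + 3320))/(1/(-258 + √(-20710 + 17724))) - 17025/27569 = (-25991/19806)/(1/(-258 + √(-2986))) - 17025*1/27569 = (-25991*1/19806)/(1/(-258 + I*√2986)) - 17025/27569 = -25991*(-258 + I*√2986)/19806 - 17025/27569 = (1117613/3301 - 25991*I*√2986/19806) - 17025/27569 = 30755273272/91005269 - 25991*I*√2986/19806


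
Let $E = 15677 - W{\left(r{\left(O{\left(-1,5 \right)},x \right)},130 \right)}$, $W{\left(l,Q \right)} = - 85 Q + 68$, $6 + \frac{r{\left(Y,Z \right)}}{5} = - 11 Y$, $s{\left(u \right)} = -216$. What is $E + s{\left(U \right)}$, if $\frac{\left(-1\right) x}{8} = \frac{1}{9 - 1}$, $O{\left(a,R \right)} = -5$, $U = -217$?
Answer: $26443$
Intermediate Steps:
$x = -1$ ($x = - \frac{8}{9 - 1} = - \frac{8}{8} = \left(-8\right) \frac{1}{8} = -1$)
$r{\left(Y,Z \right)} = -30 - 55 Y$ ($r{\left(Y,Z \right)} = -30 + 5 \left(- 11 Y\right) = -30 - 55 Y$)
$W{\left(l,Q \right)} = 68 - 85 Q$
$E = 26659$ ($E = 15677 - \left(68 - 11050\right) = 15677 - -10982 = 15677 + 10982 = 26659$)
$E + s{\left(U \right)} = 26659 - 216 = 26443$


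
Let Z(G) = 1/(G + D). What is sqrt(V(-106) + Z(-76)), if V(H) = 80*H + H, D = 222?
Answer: I*sqrt(183019030)/146 ≈ 92.661*I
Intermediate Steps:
V(H) = 81*H
Z(G) = 1/(222 + G) (Z(G) = 1/(G + 222) = 1/(222 + G))
sqrt(V(-106) + Z(-76)) = sqrt(81*(-106) + 1/(222 - 76)) = sqrt(-8586 + 1/146) = sqrt(-1253555/146) = I*sqrt(183019030)/146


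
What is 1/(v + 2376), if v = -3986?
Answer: -1/1610 ≈ -0.00062112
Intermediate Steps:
1/(v + 2376) = 1/(-3986 + 2376) = 1/(-1610) = -1/1610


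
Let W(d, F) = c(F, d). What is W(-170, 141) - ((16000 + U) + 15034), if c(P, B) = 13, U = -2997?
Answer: -28024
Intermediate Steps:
W(d, F) = 13
W(-170, 141) - ((16000 + U) + 15034) = 13 - ((16000 - 2997) + 15034) = 13 - (13003 + 15034) = 13 - 1*28037 = 13 - 28037 = -28024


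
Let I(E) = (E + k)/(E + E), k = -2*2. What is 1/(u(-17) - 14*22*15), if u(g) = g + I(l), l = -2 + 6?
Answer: -1/4637 ≈ -0.00021566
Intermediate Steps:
l = 4
k = -4
I(E) = (-4 + E)/(2*E) (I(E) = (E - 4)/(E + E) = (-4 + E)/((2*E)) = (-4 + E)*(1/(2*E)) = (-4 + E)/(2*E))
u(g) = g (u(g) = g + (½)*(-4 + 4)/4 = g + (½)*(¼)*0 = g + 0 = g)
1/(u(-17) - 14*22*15) = 1/(-17 - 14*22*15) = 1/(-17 - 308*15) = 1/(-17 - 4620) = 1/(-4637) = -1/4637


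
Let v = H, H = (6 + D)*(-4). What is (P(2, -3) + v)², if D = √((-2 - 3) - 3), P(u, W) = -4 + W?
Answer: 833 + 496*I*√2 ≈ 833.0 + 701.45*I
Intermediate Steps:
D = 2*I*√2 (D = √(-5 - 3) = √(-8) = 2*I*√2 ≈ 2.8284*I)
H = -24 - 8*I*√2 (H = (6 + 2*I*√2)*(-4) = -24 - 8*I*√2 ≈ -24.0 - 11.314*I)
v = -24 - 8*I*√2 ≈ -24.0 - 11.314*I
(P(2, -3) + v)² = ((-4 - 3) + (-24 - 8*I*√2))² = (-7 + (-24 - 8*I*√2))² = (-31 - 8*I*√2)²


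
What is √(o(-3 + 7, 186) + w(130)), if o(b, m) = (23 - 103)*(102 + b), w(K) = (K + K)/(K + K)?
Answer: I*√8479 ≈ 92.082*I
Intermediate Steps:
w(K) = 1 (w(K) = (2*K)/((2*K)) = (2*K)*(1/(2*K)) = 1)
o(b, m) = -8160 - 80*b (o(b, m) = -80*(102 + b) = -8160 - 80*b)
√(o(-3 + 7, 186) + w(130)) = √((-8160 - 80*(-3 + 7)) + 1) = √((-8160 - 80*4) + 1) = √((-8160 - 320) + 1) = √(-8480 + 1) = √(-8479) = I*√8479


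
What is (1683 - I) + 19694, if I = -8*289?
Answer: 23689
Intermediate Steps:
I = -2312
(1683 - I) + 19694 = (1683 - 1*(-2312)) + 19694 = (1683 + 2312) + 19694 = 3995 + 19694 = 23689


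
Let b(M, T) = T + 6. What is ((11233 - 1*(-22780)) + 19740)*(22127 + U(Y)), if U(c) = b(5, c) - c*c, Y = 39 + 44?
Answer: 823872231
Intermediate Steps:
b(M, T) = 6 + T
Y = 83
U(c) = 6 + c - c² (U(c) = (6 + c) - c*c = (6 + c) - c² = 6 + c - c²)
((11233 - 1*(-22780)) + 19740)*(22127 + U(Y)) = ((11233 - 1*(-22780)) + 19740)*(22127 + (6 + 83 - 1*83²)) = ((11233 + 22780) + 19740)*(22127 + (6 + 83 - 1*6889)) = (34013 + 19740)*(22127 + (6 + 83 - 6889)) = 53753*(22127 - 6800) = 53753*15327 = 823872231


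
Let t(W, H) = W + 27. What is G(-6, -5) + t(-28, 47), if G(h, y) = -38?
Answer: -39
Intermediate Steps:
t(W, H) = 27 + W
G(-6, -5) + t(-28, 47) = -38 + (27 - 28) = -38 - 1 = -39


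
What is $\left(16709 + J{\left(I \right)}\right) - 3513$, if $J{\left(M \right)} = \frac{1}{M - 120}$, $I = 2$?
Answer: $\frac{1557127}{118} \approx 13196.0$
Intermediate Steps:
$J{\left(M \right)} = \frac{1}{-120 + M}$
$\left(16709 + J{\left(I \right)}\right) - 3513 = \left(16709 + \frac{1}{-120 + 2}\right) - 3513 = \left(16709 + \frac{1}{-118}\right) - 3513 = \left(16709 - \frac{1}{118}\right) - 3513 = \frac{1971661}{118} - 3513 = \frac{1557127}{118}$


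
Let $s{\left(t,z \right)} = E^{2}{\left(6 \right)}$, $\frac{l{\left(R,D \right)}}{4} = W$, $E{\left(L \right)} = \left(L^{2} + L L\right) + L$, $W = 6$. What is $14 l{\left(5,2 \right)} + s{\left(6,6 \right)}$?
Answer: $6420$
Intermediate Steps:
$E{\left(L \right)} = L + 2 L^{2}$ ($E{\left(L \right)} = \left(L^{2} + L^{2}\right) + L = 2 L^{2} + L = L + 2 L^{2}$)
$l{\left(R,D \right)} = 24$ ($l{\left(R,D \right)} = 4 \cdot 6 = 24$)
$s{\left(t,z \right)} = 6084$ ($s{\left(t,z \right)} = \left(6 \left(1 + 2 \cdot 6\right)\right)^{2} = \left(6 \left(1 + 12\right)\right)^{2} = \left(6 \cdot 13\right)^{2} = 78^{2} = 6084$)
$14 l{\left(5,2 \right)} + s{\left(6,6 \right)} = 14 \cdot 24 + 6084 = 336 + 6084 = 6420$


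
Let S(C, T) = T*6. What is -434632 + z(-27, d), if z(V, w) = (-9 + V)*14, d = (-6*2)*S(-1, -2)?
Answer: -435136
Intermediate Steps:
S(C, T) = 6*T
d = 144 (d = (-6*2)*(6*(-2)) = -12*(-12) = 144)
z(V, w) = -126 + 14*V
-434632 + z(-27, d) = -434632 + (-126 + 14*(-27)) = -434632 + (-126 - 378) = -434632 - 504 = -435136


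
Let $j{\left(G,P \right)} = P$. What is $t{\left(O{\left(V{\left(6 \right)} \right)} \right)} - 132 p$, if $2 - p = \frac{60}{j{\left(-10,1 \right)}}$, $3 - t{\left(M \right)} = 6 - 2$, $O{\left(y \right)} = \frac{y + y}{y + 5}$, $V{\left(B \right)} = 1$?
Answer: $7655$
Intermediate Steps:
$O{\left(y \right)} = \frac{2 y}{5 + y}$
$t{\left(M \right)} = -1$ ($t{\left(M \right)} = 3 - \left(6 - 2\right) = 3 - 4 = -1$)
$p = -58$ ($p = 2 - \frac{60}{1} = 2 - 60 \cdot 1 = 2 - 60 = -58$)
$t{\left(O{\left(V{\left(6 \right)} \right)} \right)} - 132 p = -1 - -7656 = -1 + 7656 = 7655$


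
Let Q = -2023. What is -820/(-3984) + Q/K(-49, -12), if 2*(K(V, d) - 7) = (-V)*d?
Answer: 296249/40836 ≈ 7.2546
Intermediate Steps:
K(V, d) = 7 - V*d/2 (K(V, d) = 7 + ((-V)*d)/2 = 7 + (-V*d)/2 = 7 - V*d/2)
-820/(-3984) + Q/K(-49, -12) = -820/(-3984) - 2023/(7 - ½*(-49)*(-12)) = -820*(-1/3984) - 2023/(7 - 294) = 205/996 - 2023/(-287) = 205/996 - 2023*(-1/287) = 205/996 + 289/41 = 296249/40836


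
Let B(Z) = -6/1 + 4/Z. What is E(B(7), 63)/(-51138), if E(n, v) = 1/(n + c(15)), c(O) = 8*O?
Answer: -7/41012676 ≈ -1.7068e-7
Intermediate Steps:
B(Z) = -6 + 4/Z (B(Z) = -6*1 + 4/Z = -6 + 4/Z)
E(n, v) = 1/(120 + n) (E(n, v) = 1/(n + 8*15) = 1/(n + 120) = 1/(120 + n))
E(B(7), 63)/(-51138) = 1/((120 + (-6 + 4/7))*(-51138)) = -1/51138/(120 + (-6 + 4*(⅐))) = -1/51138/(120 + (-6 + 4/7)) = -1/51138/(120 - 38/7) = -1/51138/(802/7) = (7/802)*(-1/51138) = -7/41012676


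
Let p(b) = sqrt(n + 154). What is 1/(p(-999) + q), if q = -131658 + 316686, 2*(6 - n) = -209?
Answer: 370056/68470721039 - 23*sqrt(2)/68470721039 ≈ 5.4041e-6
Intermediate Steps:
n = 221/2 (n = 6 - 1/2*(-209) = 6 + 209/2 = 221/2 ≈ 110.50)
q = 185028
p(b) = 23*sqrt(2)/2 (p(b) = sqrt(221/2 + 154) = sqrt(529/2) = 23*sqrt(2)/2)
1/(p(-999) + q) = 1/(23*sqrt(2)/2 + 185028) = 1/(185028 + 23*sqrt(2)/2)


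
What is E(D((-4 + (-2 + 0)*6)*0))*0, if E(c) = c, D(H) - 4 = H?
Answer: 0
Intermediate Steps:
D(H) = 4 + H
E(D((-4 + (-2 + 0)*6)*0))*0 = (4 + (-4 + (-2 + 0)*6)*0)*0 = (4 + (-4 - 2*6)*0)*0 = (4 + (-4 - 12)*0)*0 = (4 - 16*0)*0 = (4 + 0)*0 = 4*0 = 0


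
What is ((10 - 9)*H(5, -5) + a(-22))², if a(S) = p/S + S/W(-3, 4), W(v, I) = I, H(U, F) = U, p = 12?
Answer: 529/484 ≈ 1.0930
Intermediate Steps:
a(S) = 12/S + S/4
((10 - 9)*H(5, -5) + a(-22))² = ((10 - 9)*5 + (12/(-22) + (¼)*(-22)))² = (1*5 + (12*(-1/22) - 11/2))² = (5 + (-6/11 - 11/2))² = (5 - 133/22)² = (-23/22)² = 529/484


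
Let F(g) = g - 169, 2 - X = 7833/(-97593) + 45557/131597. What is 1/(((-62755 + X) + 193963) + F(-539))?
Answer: 4280982007/558675575462514 ≈ 7.6627e-6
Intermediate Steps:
X = 7423549014/4280982007 (X = 2 - (7833/(-97593) + 45557/131597) = 2 - (7833*(-1/97593) + 45557*(1/131597)) = 2 - (-2611/32531 + 45557/131597) = 2 - 1*1138415000/4280982007 = 2 - 1138415000/4280982007 = 7423549014/4280982007 ≈ 1.7341)
F(g) = -169 + g
1/(((-62755 + X) + 193963) + F(-539)) = 1/(((-62755 + 7423549014/4280982007) + 193963) + (-169 - 539)) = 1/((-268645602300271/4280982007 + 193963) - 708) = 1/(561706510723470/4280982007 - 708) = 1/(558675575462514/4280982007) = 4280982007/558675575462514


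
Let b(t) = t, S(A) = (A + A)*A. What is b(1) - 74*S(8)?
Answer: -9471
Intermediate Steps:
S(A) = 2*A² (S(A) = (2*A)*A = 2*A²)
b(1) - 74*S(8) = 1 - 148*8² = 1 - 148*64 = 1 - 74*128 = 1 - 9472 = -9471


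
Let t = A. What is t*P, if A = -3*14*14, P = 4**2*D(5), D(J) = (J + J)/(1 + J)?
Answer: -15680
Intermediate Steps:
D(J) = 2*J/(1 + J) (D(J) = (2*J)/(1 + J) = 2*J/(1 + J))
P = 80/3 (P = 4**2*(2*5/(1 + 5)) = 16*(2*5/6) = 16*(2*5*(1/6)) = 16*(5/3) = 80/3 ≈ 26.667)
A = -588 (A = -42*14 = -588)
t = -588
t*P = -588*80/3 = -15680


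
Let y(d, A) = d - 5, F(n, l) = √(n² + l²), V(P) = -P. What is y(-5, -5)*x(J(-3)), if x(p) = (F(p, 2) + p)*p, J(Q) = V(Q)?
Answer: -90 - 30*√13 ≈ -198.17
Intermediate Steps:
F(n, l) = √(l² + n²)
y(d, A) = -5 + d
J(Q) = -Q
x(p) = p*(p + √(4 + p²)) (x(p) = (√(2² + p²) + p)*p = (√(4 + p²) + p)*p = (p + √(4 + p²))*p = p*(p + √(4 + p²)))
y(-5, -5)*x(J(-3)) = (-5 - 5)*((-1*(-3))*(-1*(-3) + √(4 + (-1*(-3))²))) = -30*(3 + √(4 + 3²)) = -30*(3 + √(4 + 9)) = -30*(3 + √13) = -10*(9 + 3*√13) = -90 - 30*√13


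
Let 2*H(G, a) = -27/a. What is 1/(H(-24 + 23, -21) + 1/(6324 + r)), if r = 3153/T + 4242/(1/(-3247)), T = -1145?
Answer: 220692267642/141873584597 ≈ 1.5556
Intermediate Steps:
H(G, a) = -27/(2*a) (H(G, a) = (-27/a)/2 = -27/(2*a))
r = -15770974383/1145 (r = 3153/(-1145) + 4242/(1/(-3247)) = 3153*(-1/1145) + 4242/(-1/3247) = -3153/1145 + 4242*(-3247) = -3153/1145 - 13773774 = -15770974383/1145 ≈ -1.3774e+7)
1/(H(-24 + 23, -21) + 1/(6324 + r)) = 1/(-27/2/(-21) + 1/(6324 - 15770974383/1145)) = 1/(-27/2*(-1/21) + 1/(-15763733403/1145)) = 1/(9/14 - 1145/15763733403) = 1/(141873584597/220692267642) = 220692267642/141873584597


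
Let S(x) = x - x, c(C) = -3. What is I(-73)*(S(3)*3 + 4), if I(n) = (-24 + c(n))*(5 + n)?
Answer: 7344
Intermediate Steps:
I(n) = -135 - 27*n (I(n) = (-24 - 3)*(5 + n) = -27*(5 + n) = -135 - 27*n)
S(x) = 0
I(-73)*(S(3)*3 + 4) = (-135 - 27*(-73))*(0*3 + 4) = (-135 + 1971)*(0 + 4) = 1836*4 = 7344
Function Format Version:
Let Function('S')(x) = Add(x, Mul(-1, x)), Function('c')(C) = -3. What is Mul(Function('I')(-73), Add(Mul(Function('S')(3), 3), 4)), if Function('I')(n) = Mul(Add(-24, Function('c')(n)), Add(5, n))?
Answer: 7344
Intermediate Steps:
Function('I')(n) = Add(-135, Mul(-27, n)) (Function('I')(n) = Mul(Add(-24, -3), Add(5, n)) = Mul(-27, Add(5, n)) = Add(-135, Mul(-27, n)))
Function('S')(x) = 0
Mul(Function('I')(-73), Add(Mul(Function('S')(3), 3), 4)) = Mul(Add(-135, Mul(-27, -73)), Add(Mul(0, 3), 4)) = Mul(Add(-135, 1971), Add(0, 4)) = Mul(1836, 4) = 7344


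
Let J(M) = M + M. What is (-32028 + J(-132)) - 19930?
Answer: -52222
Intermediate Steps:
J(M) = 2*M
(-32028 + J(-132)) - 19930 = (-32028 + 2*(-132)) - 19930 = (-32028 - 264) - 19930 = -32292 - 19930 = -52222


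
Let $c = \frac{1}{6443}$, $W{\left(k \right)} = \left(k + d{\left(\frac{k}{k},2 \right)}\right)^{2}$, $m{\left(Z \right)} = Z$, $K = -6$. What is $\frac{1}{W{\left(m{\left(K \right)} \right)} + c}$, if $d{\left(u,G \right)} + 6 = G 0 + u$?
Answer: $\frac{6443}{779604} \approx 0.0082645$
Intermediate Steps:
$d{\left(u,G \right)} = -6 + u$ ($d{\left(u,G \right)} = -6 + \left(G 0 + u\right) = -6 + \left(0 + u\right) = -6 + u$)
$W{\left(k \right)} = \left(-5 + k\right)^{2}$ ($W{\left(k \right)} = \left(k - \left(6 - \frac{k}{k}\right)\right)^{2} = \left(k + \left(-6 + 1\right)\right)^{2} = \left(k - 5\right)^{2} = \left(-5 + k\right)^{2}$)
$c = \frac{1}{6443} \approx 0.00015521$
$\frac{1}{W{\left(m{\left(K \right)} \right)} + c} = \frac{1}{\left(-5 - 6\right)^{2} + \frac{1}{6443}} = \frac{1}{\left(-11\right)^{2} + \frac{1}{6443}} = \frac{1}{121 + \frac{1}{6443}} = \frac{1}{\frac{779604}{6443}} = \frac{6443}{779604}$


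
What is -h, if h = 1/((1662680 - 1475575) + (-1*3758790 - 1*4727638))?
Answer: 1/8299323 ≈ 1.2049e-7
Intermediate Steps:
h = -1/8299323 (h = 1/(187105 + (-3758790 - 4727638)) = 1/(187105 - 8486428) = 1/(-8299323) = -1/8299323 ≈ -1.2049e-7)
-h = -1*(-1/8299323) = 1/8299323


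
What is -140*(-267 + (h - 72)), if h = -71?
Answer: 57400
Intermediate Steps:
-140*(-267 + (h - 72)) = -140*(-267 + (-71 - 72)) = -140*(-267 - 143) = -140*(-410) = 57400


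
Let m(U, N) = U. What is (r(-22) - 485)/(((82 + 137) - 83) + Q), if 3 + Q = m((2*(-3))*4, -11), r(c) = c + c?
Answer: -529/109 ≈ -4.8532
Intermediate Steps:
r(c) = 2*c
Q = -27 (Q = -3 + (2*(-3))*4 = -3 - 6*4 = -3 - 24 = -27)
(r(-22) - 485)/(((82 + 137) - 83) + Q) = (2*(-22) - 485)/(((82 + 137) - 83) - 27) = (-44 - 485)/((219 - 83) - 27) = -529/(136 - 27) = -529/109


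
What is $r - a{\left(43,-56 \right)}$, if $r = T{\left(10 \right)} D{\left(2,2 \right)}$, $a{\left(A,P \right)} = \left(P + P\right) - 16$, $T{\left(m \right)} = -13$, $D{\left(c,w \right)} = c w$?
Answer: $76$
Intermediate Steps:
$a{\left(A,P \right)} = -16 + 2 P$ ($a{\left(A,P \right)} = 2 P - 16 = -16 + 2 P$)
$r = -52$ ($r = - 13 \cdot 2 \cdot 2 = \left(-13\right) 4 = -52$)
$r - a{\left(43,-56 \right)} = -52 - \left(-16 + 2 \left(-56\right)\right) = -52 - \left(-16 - 112\right) = -52 - -128 = -52 + 128 = 76$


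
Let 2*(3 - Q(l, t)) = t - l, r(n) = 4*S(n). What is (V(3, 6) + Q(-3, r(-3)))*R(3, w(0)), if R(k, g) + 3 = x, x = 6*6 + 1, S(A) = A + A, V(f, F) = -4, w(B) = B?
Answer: 323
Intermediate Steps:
S(A) = 2*A
r(n) = 8*n (r(n) = 4*(2*n) = 8*n)
x = 37 (x = 36 + 1 = 37)
R(k, g) = 34 (R(k, g) = -3 + 37 = 34)
Q(l, t) = 3 + l/2 - t/2 (Q(l, t) = 3 - (t - l)/2 = 3 + (l/2 - t/2) = 3 + l/2 - t/2)
(V(3, 6) + Q(-3, r(-3)))*R(3, w(0)) = (-4 + (3 + (½)*(-3) - 4*(-3)))*34 = (-4 + (3 - 3/2 - ½*(-24)))*34 = (-4 + (3 - 3/2 + 12))*34 = (-4 + 27/2)*34 = (19/2)*34 = 323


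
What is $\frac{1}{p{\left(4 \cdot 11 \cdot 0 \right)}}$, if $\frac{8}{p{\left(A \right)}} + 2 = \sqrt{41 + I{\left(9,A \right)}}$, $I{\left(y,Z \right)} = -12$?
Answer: $- \frac{1}{4} + \frac{\sqrt{29}}{8} \approx 0.42315$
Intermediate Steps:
$p{\left(A \right)} = \frac{8}{-2 + \sqrt{29}}$ ($p{\left(A \right)} = \frac{8}{-2 + \sqrt{41 - 12}} = \frac{8}{-2 + \sqrt{29}}$)
$\frac{1}{p{\left(4 \cdot 11 \cdot 0 \right)}} = \frac{1}{\frac{16}{25} + \frac{8 \sqrt{29}}{25}}$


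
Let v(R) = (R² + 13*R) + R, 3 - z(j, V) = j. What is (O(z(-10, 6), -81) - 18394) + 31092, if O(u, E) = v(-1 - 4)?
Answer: 12653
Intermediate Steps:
z(j, V) = 3 - j
v(R) = R² + 14*R
O(u, E) = -45 (O(u, E) = (-1 - 4)*(14 + (-1 - 4)) = -5*(14 - 5) = -5*9 = -45)
(O(z(-10, 6), -81) - 18394) + 31092 = (-45 - 18394) + 31092 = -18439 + 31092 = 12653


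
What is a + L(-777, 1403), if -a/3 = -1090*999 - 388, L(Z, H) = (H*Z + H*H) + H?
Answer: 4147575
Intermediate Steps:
L(Z, H) = H + H² + H*Z (L(Z, H) = (H*Z + H²) + H = (H² + H*Z) + H = H + H² + H*Z)
a = 3267894 (a = -3*(-1090*999 - 388) = -3*(-1088910 - 388) = -3*(-1089298) = 3267894)
a + L(-777, 1403) = 3267894 + 1403*(1 + 1403 - 777) = 3267894 + 1403*627 = 3267894 + 879681 = 4147575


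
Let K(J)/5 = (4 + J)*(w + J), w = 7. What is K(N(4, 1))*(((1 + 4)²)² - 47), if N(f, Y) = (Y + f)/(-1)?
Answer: -5780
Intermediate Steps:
N(f, Y) = -Y - f (N(f, Y) = (Y + f)*(-1) = -Y - f)
K(J) = 5*(4 + J)*(7 + J) (K(J) = 5*((4 + J)*(7 + J)) = 5*(4 + J)*(7 + J))
K(N(4, 1))*(((1 + 4)²)² - 47) = (140 + 5*(-1*1 - 1*4)² + 55*(-1*1 - 1*4))*(((1 + 4)²)² - 47) = (140 + 5*(-1 - 4)² + 55*(-1 - 4))*((5²)² - 47) = (140 + 5*(-5)² + 55*(-5))*(25² - 47) = (140 + 5*25 - 275)*(625 - 47) = (140 + 125 - 275)*578 = -10*578 = -5780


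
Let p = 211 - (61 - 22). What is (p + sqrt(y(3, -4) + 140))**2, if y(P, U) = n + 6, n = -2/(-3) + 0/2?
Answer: 89192/3 + 688*sqrt(330)/3 ≈ 33897.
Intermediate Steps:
p = 172 (p = 211 - 1*39 = 211 - 39 = 172)
n = 2/3 (n = -2*(-1/3) + 0*(1/2) = 2/3 + 0 = 2/3 ≈ 0.66667)
y(P, U) = 20/3 (y(P, U) = 2/3 + 6 = 20/3)
(p + sqrt(y(3, -4) + 140))**2 = (172 + sqrt(20/3 + 140))**2 = (172 + sqrt(440/3))**2 = (172 + 2*sqrt(330)/3)**2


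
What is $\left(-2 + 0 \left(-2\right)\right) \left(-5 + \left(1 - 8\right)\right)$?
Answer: $24$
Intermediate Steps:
$\left(-2 + 0 \left(-2\right)\right) \left(-5 + \left(1 - 8\right)\right) = \left(-2 + 0\right) \left(-5 + \left(1 - 8\right)\right) = - 2 \left(-5 - 7\right) = \left(-2\right) \left(-12\right) = 24$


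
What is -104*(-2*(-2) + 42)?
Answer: -4784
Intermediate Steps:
-104*(-2*(-2) + 42) = -104*(4 + 42) = -104*46 = -4784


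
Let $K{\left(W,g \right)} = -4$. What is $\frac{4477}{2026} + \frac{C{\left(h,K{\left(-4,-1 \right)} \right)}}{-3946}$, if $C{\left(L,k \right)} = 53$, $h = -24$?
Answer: $\frac{4389716}{1998649} \approx 2.1963$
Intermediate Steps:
$\frac{4477}{2026} + \frac{C{\left(h,K{\left(-4,-1 \right)} \right)}}{-3946} = \frac{4477}{2026} + \frac{53}{-3946} = 4477 \cdot \frac{1}{2026} + 53 \left(- \frac{1}{3946}\right) = \frac{4477}{2026} - \frac{53}{3946} = \frac{4389716}{1998649}$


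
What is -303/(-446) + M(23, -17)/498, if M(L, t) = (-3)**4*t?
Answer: -38604/18509 ≈ -2.0857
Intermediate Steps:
M(L, t) = 81*t
-303/(-446) + M(23, -17)/498 = -303/(-446) + (81*(-17))/498 = -303*(-1/446) - 1377*1/498 = 303/446 - 459/166 = -38604/18509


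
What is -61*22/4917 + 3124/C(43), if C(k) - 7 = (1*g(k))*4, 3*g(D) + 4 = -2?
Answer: -1396550/447 ≈ -3124.3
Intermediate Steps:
g(D) = -2 (g(D) = -4/3 + (⅓)*(-2) = -4/3 - ⅔ = -2)
C(k) = -1 (C(k) = 7 + (1*(-2))*4 = 7 - 2*4 = 7 - 8 = -1)
-61*22/4917 + 3124/C(43) = -61*22/4917 + 3124/(-1) = -1342*1/4917 + 3124*(-1) = -122/447 - 3124 = -1396550/447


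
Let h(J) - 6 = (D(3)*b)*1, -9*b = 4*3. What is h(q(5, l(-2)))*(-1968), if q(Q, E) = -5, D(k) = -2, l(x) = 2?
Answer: -17056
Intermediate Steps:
b = -4/3 (b = -4*3/9 = -⅑*12 = -4/3 ≈ -1.3333)
h(J) = 26/3 (h(J) = 6 - 2*(-4/3)*1 = 6 + (8/3)*1 = 6 + 8/3 = 26/3)
h(q(5, l(-2)))*(-1968) = (26/3)*(-1968) = -17056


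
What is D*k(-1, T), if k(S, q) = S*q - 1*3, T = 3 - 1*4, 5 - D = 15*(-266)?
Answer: -7990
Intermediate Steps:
D = 3995 (D = 5 - 15*(-266) = 5 - 1*(-3990) = 5 + 3990 = 3995)
T = -1 (T = 3 - 4 = -1)
k(S, q) = -3 + S*q (k(S, q) = S*q - 3 = -3 + S*q)
D*k(-1, T) = 3995*(-3 - 1*(-1)) = 3995*(-3 + 1) = 3995*(-2) = -7990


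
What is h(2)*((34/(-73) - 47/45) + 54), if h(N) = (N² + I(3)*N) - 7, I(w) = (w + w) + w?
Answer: 172429/219 ≈ 787.35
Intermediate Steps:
I(w) = 3*w (I(w) = 2*w + w = 3*w)
h(N) = -7 + N² + 9*N (h(N) = (N² + (3*3)*N) - 7 = (N² + 9*N) - 7 = -7 + N² + 9*N)
h(2)*((34/(-73) - 47/45) + 54) = (-7 + 2² + 9*2)*((34/(-73) - 47/45) + 54) = (-7 + 4 + 18)*((34*(-1/73) - 47*1/45) + 54) = 15*((-34/73 - 47/45) + 54) = 15*(-4961/3285 + 54) = 15*(172429/3285) = 172429/219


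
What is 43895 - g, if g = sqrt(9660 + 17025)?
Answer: 43895 - 3*sqrt(2965) ≈ 43732.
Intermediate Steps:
g = 3*sqrt(2965) (g = sqrt(26685) = 3*sqrt(2965) ≈ 163.36)
43895 - g = 43895 - 3*sqrt(2965)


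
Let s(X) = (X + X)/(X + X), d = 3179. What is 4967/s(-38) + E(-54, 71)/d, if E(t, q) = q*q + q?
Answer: 15795205/3179 ≈ 4968.6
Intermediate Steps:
E(t, q) = q + q² (E(t, q) = q² + q = q + q²)
s(X) = 1 (s(X) = (2*X)/((2*X)) = (2*X)*(1/(2*X)) = 1)
4967/s(-38) + E(-54, 71)/d = 4967/1 + (71*(1 + 71))/3179 = 4967*1 + (71*72)*(1/3179) = 4967 + 5112*(1/3179) = 4967 + 5112/3179 = 15795205/3179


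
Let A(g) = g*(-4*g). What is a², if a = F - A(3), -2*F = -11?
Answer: 6889/4 ≈ 1722.3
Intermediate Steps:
A(g) = -4*g²
F = 11/2 (F = -½*(-11) = 11/2 ≈ 5.5000)
a = 83/2 (a = 11/2 - (-4)*3² = 11/2 - (-4)*9 = 11/2 - 1*(-36) = 11/2 + 36 = 83/2 ≈ 41.500)
a² = (83/2)² = 6889/4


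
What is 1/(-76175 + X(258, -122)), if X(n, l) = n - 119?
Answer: -1/76036 ≈ -1.3152e-5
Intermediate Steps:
X(n, l) = -119 + n
1/(-76175 + X(258, -122)) = 1/(-76175 + (-119 + 258)) = 1/(-76175 + 139) = 1/(-76036) = -1/76036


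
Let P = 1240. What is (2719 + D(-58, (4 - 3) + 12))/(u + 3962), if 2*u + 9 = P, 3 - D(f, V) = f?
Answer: 1112/1831 ≈ 0.60732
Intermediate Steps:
D(f, V) = 3 - f
u = 1231/2 (u = -9/2 + (½)*1240 = -9/2 + 620 = 1231/2 ≈ 615.50)
(2719 + D(-58, (4 - 3) + 12))/(u + 3962) = (2719 + (3 - 1*(-58)))/(1231/2 + 3962) = (2719 + (3 + 58))/(9155/2) = (2719 + 61)*(2/9155) = 2780*(2/9155) = 1112/1831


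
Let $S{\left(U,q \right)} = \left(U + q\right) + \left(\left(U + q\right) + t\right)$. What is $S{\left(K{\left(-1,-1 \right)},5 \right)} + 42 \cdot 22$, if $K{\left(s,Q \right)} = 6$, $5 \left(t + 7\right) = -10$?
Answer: $937$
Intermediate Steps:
$t = -9$ ($t = -7 + \frac{1}{5} \left(-10\right) = -7 - 2 = -9$)
$S{\left(U,q \right)} = -9 + 2 U + 2 q$ ($S{\left(U,q \right)} = \left(U + q\right) - \left(9 - U - q\right) = \left(U + q\right) + \left(-9 + U + q\right) = -9 + 2 U + 2 q$)
$S{\left(K{\left(-1,-1 \right)},5 \right)} + 42 \cdot 22 = \left(-9 + 2 \cdot 6 + 2 \cdot 5\right) + 42 \cdot 22 = \left(-9 + 12 + 10\right) + 924 = 13 + 924 = 937$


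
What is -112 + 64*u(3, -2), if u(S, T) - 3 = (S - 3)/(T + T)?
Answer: 80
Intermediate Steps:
u(S, T) = 3 + (-3 + S)/(2*T) (u(S, T) = 3 + (S - 3)/(T + T) = 3 + (-3 + S)/((2*T)) = 3 + (-3 + S)*(1/(2*T)) = 3 + (-3 + S)/(2*T))
-112 + 64*u(3, -2) = -112 + 64*((½)*(-3 + 3 + 6*(-2))/(-2)) = -112 + 64*((½)*(-½)*(-3 + 3 - 12)) = -112 + 64*((½)*(-½)*(-12)) = -112 + 64*3 = -112 + 192 = 80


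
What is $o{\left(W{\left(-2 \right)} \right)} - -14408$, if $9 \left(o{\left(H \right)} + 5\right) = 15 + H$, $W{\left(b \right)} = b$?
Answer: $\frac{129640}{9} \approx 14404.0$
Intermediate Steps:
$o{\left(H \right)} = - \frac{10}{3} + \frac{H}{9}$ ($o{\left(H \right)} = -5 + \frac{15 + H}{9} = -5 + \left(\frac{5}{3} + \frac{H}{9}\right) = - \frac{10}{3} + \frac{H}{9}$)
$o{\left(W{\left(-2 \right)} \right)} - -14408 = \left(- \frac{10}{3} + \frac{1}{9} \left(-2\right)\right) - -14408 = \left(- \frac{10}{3} - \frac{2}{9}\right) + 14408 = - \frac{32}{9} + 14408 = \frac{129640}{9}$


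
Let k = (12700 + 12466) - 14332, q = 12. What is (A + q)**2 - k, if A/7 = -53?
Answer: 118047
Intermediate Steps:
A = -371 (A = 7*(-53) = -371)
k = 10834 (k = 25166 - 14332 = 10834)
(A + q)**2 - k = (-371 + 12)**2 - 1*10834 = (-359)**2 - 10834 = 128881 - 10834 = 118047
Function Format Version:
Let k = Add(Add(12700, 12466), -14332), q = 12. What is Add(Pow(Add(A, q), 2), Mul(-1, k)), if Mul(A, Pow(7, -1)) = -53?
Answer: 118047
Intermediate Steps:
A = -371 (A = Mul(7, -53) = -371)
k = 10834 (k = Add(25166, -14332) = 10834)
Add(Pow(Add(A, q), 2), Mul(-1, k)) = Add(Pow(Add(-371, 12), 2), Mul(-1, 10834)) = Add(Pow(-359, 2), -10834) = Add(128881, -10834) = 118047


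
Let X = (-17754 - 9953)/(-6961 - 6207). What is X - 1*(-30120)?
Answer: 396647867/13168 ≈ 30122.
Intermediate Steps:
X = 27707/13168 (X = -27707/(-13168) = -27707*(-1/13168) = 27707/13168 ≈ 2.1041)
X - 1*(-30120) = 27707/13168 - 1*(-30120) = 27707/13168 + 30120 = 396647867/13168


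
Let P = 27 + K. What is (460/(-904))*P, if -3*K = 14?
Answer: -7705/678 ≈ -11.364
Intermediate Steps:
K = -14/3 (K = -1/3*14 = -14/3 ≈ -4.6667)
P = 67/3 (P = 27 - 14/3 = 67/3 ≈ 22.333)
(460/(-904))*P = (460/(-904))*(67/3) = (460*(-1/904))*(67/3) = -115/226*67/3 = -7705/678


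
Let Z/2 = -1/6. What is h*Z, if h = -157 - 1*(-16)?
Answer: 47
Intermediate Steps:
h = -141 (h = -157 + 16 = -141)
Z = -⅓ (Z = 2*(-1/6) = 2*(-1*⅙) = 2*(-⅙) = -⅓ ≈ -0.33333)
h*Z = -141*(-⅓) = 47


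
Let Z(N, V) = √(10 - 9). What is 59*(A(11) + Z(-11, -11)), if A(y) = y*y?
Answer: 7198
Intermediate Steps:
A(y) = y²
Z(N, V) = 1 (Z(N, V) = √1 = 1)
59*(A(11) + Z(-11, -11)) = 59*(11² + 1) = 59*(121 + 1) = 59*122 = 7198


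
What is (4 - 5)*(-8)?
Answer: 8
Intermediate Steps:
(4 - 5)*(-8) = -1*(-8) = 8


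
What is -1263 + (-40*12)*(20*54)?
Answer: -519663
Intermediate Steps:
-1263 + (-40*12)*(20*54) = -1263 - 480*1080 = -1263 - 518400 = -519663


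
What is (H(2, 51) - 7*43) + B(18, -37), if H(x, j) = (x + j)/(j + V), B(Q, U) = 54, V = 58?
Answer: -26870/109 ≈ -246.51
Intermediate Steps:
H(x, j) = (j + x)/(58 + j) (H(x, j) = (x + j)/(j + 58) = (j + x)/(58 + j))
(H(2, 51) - 7*43) + B(18, -37) = ((51 + 2)/(58 + 51) - 7*43) + 54 = (53/109 - 301) + 54 = -32756/109 + 54 = -26870/109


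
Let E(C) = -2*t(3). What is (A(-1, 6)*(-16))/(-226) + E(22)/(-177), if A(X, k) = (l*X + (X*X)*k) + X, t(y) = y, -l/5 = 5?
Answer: 14386/6667 ≈ 2.1578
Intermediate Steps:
l = -25 (l = -5*5 = -25)
A(X, k) = -24*X + k*X² (A(X, k) = (-25*X + (X*X)*k) + X = (-25*X + X²*k) + X = (-25*X + k*X²) + X = -24*X + k*X²)
E(C) = -6 (E(C) = -2*3 = -6)
(A(-1, 6)*(-16))/(-226) + E(22)/(-177) = (-(-24 - 1*6)*(-16))/(-226) - 6/(-177) = (-(-24 - 6)*(-16))*(-1/226) - 6*(-1/177) = (-1*(-30)*(-16))*(-1/226) + 2/59 = (30*(-16))*(-1/226) + 2/59 = -480*(-1/226) + 2/59 = 240/113 + 2/59 = 14386/6667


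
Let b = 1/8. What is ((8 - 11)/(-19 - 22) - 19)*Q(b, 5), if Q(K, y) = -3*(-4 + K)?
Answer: -9021/41 ≈ -220.02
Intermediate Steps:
b = 1/8 ≈ 0.12500
Q(K, y) = 12 - 3*K
((8 - 11)/(-19 - 22) - 19)*Q(b, 5) = ((8 - 11)/(-19 - 22) - 19)*(12 - 3*1/8) = (-3/(-41) - 19)*(12 - 3/8) = (-3*(-1/41) - 19)*(93/8) = (3/41 - 19)*(93/8) = -776/41*93/8 = -9021/41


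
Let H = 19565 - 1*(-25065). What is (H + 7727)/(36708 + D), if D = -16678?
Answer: 52357/20030 ≈ 2.6139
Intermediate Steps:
H = 44630 (H = 19565 + 25065 = 44630)
(H + 7727)/(36708 + D) = (44630 + 7727)/(36708 - 16678) = 52357/20030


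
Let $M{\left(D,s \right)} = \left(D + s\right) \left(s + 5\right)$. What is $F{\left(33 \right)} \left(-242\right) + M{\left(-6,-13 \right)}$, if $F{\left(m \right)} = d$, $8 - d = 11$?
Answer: $878$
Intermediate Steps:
$d = -3$ ($d = 8 - 11 = -3$)
$F{\left(m \right)} = -3$
$M{\left(D,s \right)} = \left(5 + s\right) \left(D + s\right)$ ($M{\left(D,s \right)} = \left(D + s\right) \left(5 + s\right) = \left(5 + s\right) \left(D + s\right)$)
$F{\left(33 \right)} \left(-242\right) + M{\left(-6,-13 \right)} = \left(-3\right) \left(-242\right) + \left(\left(-13\right)^{2} + 5 \left(-6\right) + 5 \left(-13\right) - -78\right) = 726 + \left(169 - 30 - 65 + 78\right) = 726 + 152 = 878$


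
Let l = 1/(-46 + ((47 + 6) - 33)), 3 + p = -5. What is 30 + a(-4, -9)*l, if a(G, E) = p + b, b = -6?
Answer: 397/13 ≈ 30.538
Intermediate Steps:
p = -8 (p = -3 - 5 = -8)
a(G, E) = -14 (a(G, E) = -8 - 6 = -14)
l = -1/26 (l = 1/(-46 + (53 - 33)) = 1/(-46 + 20) = 1/(-26) = -1/26 ≈ -0.038462)
30 + a(-4, -9)*l = 30 - 14*(-1/26) = 30 + 7/13 = 397/13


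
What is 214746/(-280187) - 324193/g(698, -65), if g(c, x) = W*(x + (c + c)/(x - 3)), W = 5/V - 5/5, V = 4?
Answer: 3088222458752/203695949 ≈ 15161.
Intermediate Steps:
W = ¼ (W = 5/4 - 5/5 = 5*(¼) - 5*⅕ = 5/4 - 1 = ¼ ≈ 0.25000)
g(c, x) = x/4 + c/(2*(-3 + x)) (g(c, x) = (x + (c + c)/(x - 3))/4 = (x + (2*c)/(-3 + x))/4 = (x + 2*c/(-3 + x))/4 = x/4 + c/(2*(-3 + x)))
214746/(-280187) - 324193/g(698, -65) = 214746/(-280187) - 324193*4*(-3 - 65)/((-65)² - 3*(-65) + 2*698) = 214746*(-1/280187) - 324193*(-272/(4225 + 195 + 1396)) = -214746/280187 - 324193/((¼)*(-1/68)*5816) = -214746/280187 - 324193/(-727/34) = -214746/280187 - 324193*(-34/727) = -214746/280187 + 11022562/727 = 3088222458752/203695949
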